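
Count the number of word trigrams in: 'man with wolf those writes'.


Word trigrams from [5] words:
  Trigram 1: (man with wolf)
  Trigram 2: (with wolf those)
  Trigram 3: (wolf those writes)
Total word trigrams: 5 - 2 = 3

3


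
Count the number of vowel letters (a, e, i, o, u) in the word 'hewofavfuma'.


Scanning each character of 'hewofavfuma':
  Position 1: 'h' -> consonant (running count: 0)
  Position 2: 'e' -> vowel (running count: 1)
  Position 3: 'w' -> consonant (running count: 1)
  Position 4: 'o' -> vowel (running count: 2)
  Position 5: 'f' -> consonant (running count: 2)
  Position 6: 'a' -> vowel (running count: 3)
  Position 7: 'v' -> consonant (running count: 3)
  Position 8: 'f' -> consonant (running count: 3)
  Position 9: 'u' -> vowel (running count: 4)
  Position 10: 'm' -> consonant (running count: 4)
  Position 11: 'a' -> vowel (running count: 5)
Total vowels: 5

5


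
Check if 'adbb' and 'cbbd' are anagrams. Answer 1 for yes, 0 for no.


Sort characters of 'adbb': 'abbd'
Sort characters of 'cbbd': 'bbcd'
Sorted forms differ -> they are NOT anagrams
Result: 0

0


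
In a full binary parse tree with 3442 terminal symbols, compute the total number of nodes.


Leaf nodes (terminals): 3442
Internal nodes = n - 1 = 3442 - 1 = 3441
Total = leaves + internal = 3442 + 3441 = 6883

6883


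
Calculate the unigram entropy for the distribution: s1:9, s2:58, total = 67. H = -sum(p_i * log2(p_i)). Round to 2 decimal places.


Computing entropy H = -sum(p_i * log2(p_i)):
  s1: p = 9/67 = 0.1343, -p*log2(p) = 0.3890
  s2: p = 58/67 = 0.8657, -p*log2(p) = 0.1802
H = sum of terms = 0.5692
Rounded to 2 decimals: 0.57

0.57


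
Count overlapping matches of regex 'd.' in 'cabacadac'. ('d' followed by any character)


Pattern: d. means 'd' followed by any character.
Scanning 'cabacadac' position-by-position:
  Pos 0: window 'ca' -> no
  Pos 1: window 'ab' -> no
  Pos 2: window 'ba' -> no
  Pos 3: window 'ac' -> no
  Pos 4: window 'ca' -> no
  Pos 5: window 'ad' -> no
  Pos 6: window 'da' -> MATCH
  Pos 7: window 'ac' -> no
  Pos 8: window 'c' -> no
Total matches: 1

1


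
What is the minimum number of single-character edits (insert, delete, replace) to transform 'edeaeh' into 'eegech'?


Building DP table for s1='edeaeh' (len 6) and s2='eegech' (len 6):
       e  e  g  e  c  h
    0  1  2  3  4  5  6
  e 1  0  1  2  3  4  5
  d 2  1  1  2  3  4  5
  e 3  2  1  2  2  3  4
  a 4  3  2  2  3  3  4
  e 5  4  3  3  2  3  4
  h 6  5  4  4  3  3  3
Edit distance = dp[6][6] = 3

3


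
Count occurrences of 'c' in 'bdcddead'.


Scanning 'bdcddead' for 'c':
  Position 2: 'c' -> MATCH (count: 1)
Total occurrences of 'c': 1

1


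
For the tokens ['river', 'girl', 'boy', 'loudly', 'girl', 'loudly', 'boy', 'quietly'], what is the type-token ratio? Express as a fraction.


Tokens: 8
Unique types: ('boy', 'girl', 'loudly', 'quietly', 'river') = 5
TTR = 5/8
Already in lowest terms.

5/8


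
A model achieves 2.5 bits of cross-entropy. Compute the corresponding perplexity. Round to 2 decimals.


Perplexity formula: PP = 2^H
H = 2.5
PP = 2^2.5
Decompose: 2^2.5 = 2^2 * 2^0.5 = 2^2 * sqrt(2)
2^2 = 4, sqrt(2) ~ 1.4142136
PP ~ 4 * 1.4142136 = 5.6568544
Rounded to 2 decimals: 5.66

5.66


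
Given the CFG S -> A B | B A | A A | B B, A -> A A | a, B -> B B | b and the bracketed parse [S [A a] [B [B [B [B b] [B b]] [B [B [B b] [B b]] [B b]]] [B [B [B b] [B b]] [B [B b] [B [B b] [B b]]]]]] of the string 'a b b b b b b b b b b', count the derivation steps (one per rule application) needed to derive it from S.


Every bracketed nonterminal node [X ...] in the tree is produced by exactly one rule application.
Reading the tree off as a leftmost derivation:
  Step 1: S  =>  A B   (applied S -> A B)
  Step 2: A B  =>  a B   (applied A -> a)
  Step 3: a B  =>  a B B   (applied B -> B B)
  Step 4: a B B  =>  a B B B   (applied B -> B B)
  Step 5: a B B B  =>  a B B B B   (applied B -> B B)
  Step 6: a B B B B  =>  a b B B B   (applied B -> b)
  Step 7: a b B B B  =>  a b b B B   (applied B -> b)
  Step 8: a b b B B  =>  a b b B B B   (applied B -> B B)
  Step 9: a b b B B B  =>  a b b B B B B   (applied B -> B B)
  Step 10: a b b B B B B  =>  a b b b B B B   (applied B -> b)
  Step 11: a b b b B B B  =>  a b b b b B B   (applied B -> b)
  Step 12: a b b b b B B  =>  a b b b b b B   (applied B -> b)
  Step 13: a b b b b b B  =>  a b b b b b B B   (applied B -> B B)
  Step 14: a b b b b b B B  =>  a b b b b b B B B   (applied B -> B B)
  Step 15: a b b b b b B B B  =>  a b b b b b b B B   (applied B -> b)
  Step 16: a b b b b b b B B  =>  a b b b b b b b B   (applied B -> b)
  Step 17: a b b b b b b b B  =>  a b b b b b b b B B   (applied B -> B B)
  Step 18: a b b b b b b b B B  =>  a b b b b b b b b B   (applied B -> b)
  Step 19: a b b b b b b b b B  =>  a b b b b b b b b B B   (applied B -> B B)
  Step 20: a b b b b b b b b B B  =>  a b b b b b b b b b B   (applied B -> b)
  Step 21: a b b b b b b b b b B  =>  a b b b b b b b b b b   (applied B -> b)
Final yield: a b b b b b b b b b b
Total rewrite steps: 21

21


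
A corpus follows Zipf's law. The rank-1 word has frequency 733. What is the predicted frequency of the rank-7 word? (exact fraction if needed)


Zipf's law: freq(rank) = f1 / rank
f1 = 733, rank = 7
freq = 733 / 7
GCD(733, 7) = 1
Simplified: 733/7

733/7


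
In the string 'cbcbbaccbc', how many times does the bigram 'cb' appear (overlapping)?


Scanning 'cbcbbaccbc' for bigram 'cb':
  Position 0: 'cb' -> MATCH
  Position 1: 'bc' -> no
  Position 2: 'cb' -> MATCH
  Position 3: 'bb' -> no
  Position 4: 'ba' -> no
  Position 5: 'ac' -> no
  Position 6: 'cc' -> no
  Position 7: 'cb' -> MATCH
  Position 8: 'bc' -> no
Total matches: 3

3


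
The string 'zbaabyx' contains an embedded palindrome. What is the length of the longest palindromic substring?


Scanning 'zbaabyx' for palindromic substrings.
Substring at positions 1-4: 'baab'.
Check: reverse('baab') = 'baab' -> palindrome confirmed.
Neighbouring characters ('z' / 'y') break symmetry, so it cannot extend further.
No longer palindromic substring exists; longest length = 4

4


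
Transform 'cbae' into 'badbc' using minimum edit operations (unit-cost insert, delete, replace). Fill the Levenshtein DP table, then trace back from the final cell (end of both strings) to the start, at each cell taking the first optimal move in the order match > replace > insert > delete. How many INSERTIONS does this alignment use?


Edit distance = 4. Backtracking from cell (4, 5) with preference match > replace > insert > delete,
then listing the resulting alignment 'cbae' -> 'badbc' left to right:
  Step 1: delete 'c'
  Step 2: keep 'b'
  Step 3: keep 'a'
  Step 4: insert 'd' [insertion #1]
  Step 5: insert 'b' [insertion #2]
  Step 6: replace e->c
Total insertions: 2

2


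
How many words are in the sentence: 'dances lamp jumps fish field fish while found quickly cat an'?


Counting words by splitting on spaces:
  Word 1: 'dances'
  Word 2: 'lamp'
  Word 3: 'jumps'
  Word 4: 'fish'
  Word 5: 'field'
  Word 6: 'fish'
  Word 7: 'while'
  Word 8: 'found'
  Word 9: 'quickly'
  Word 10: 'cat'
  Word 11: 'an'
Total words: 11

11


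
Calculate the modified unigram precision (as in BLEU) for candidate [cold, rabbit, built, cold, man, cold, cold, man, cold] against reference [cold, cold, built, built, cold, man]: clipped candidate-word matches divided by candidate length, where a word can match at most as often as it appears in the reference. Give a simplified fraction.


Reference word counts: {'built': 2, 'cold': 3, 'man': 1}
Checking each candidate word (with clipping):
  'cold' -> in reference (ref count 3, used 1/3) -> match (matches: 1)
  'rabbit' -> not in reference -> no match (matches: 1)
  'built' -> in reference (ref count 2, used 1/2) -> match (matches: 2)
  'cold' -> in reference (ref count 3, used 2/3) -> match (matches: 3)
  'man' -> in reference (ref count 1, used 1/1) -> match (matches: 4)
  'cold' -> in reference (ref count 3, used 3/3) -> match (matches: 5)
  'cold' -> ref count 3 already used up (3/3) -> clipped, no match (matches: 5)
  'man' -> ref count 1 already used up (1/1) -> clipped, no match (matches: 5)
  'cold' -> ref count 3 already used up (3/3) -> clipped, no match (matches: 5)
Clipped matches: 5, Candidate length: 9
Precision = 5/9

5/9


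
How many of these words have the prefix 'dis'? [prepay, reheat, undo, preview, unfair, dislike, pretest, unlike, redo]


Checking each word for prefix 'dis':
  'prepay' -> no (count: 0)
  'reheat' -> no (count: 0)
  'undo' -> no (count: 0)
  'preview' -> no (count: 0)
  'unfair' -> no (count: 0)
  'dislike' -> YES, starts with 'dis' (count: 1)
  'pretest' -> no (count: 1)
  'unlike' -> no (count: 1)
  'redo' -> no (count: 1)
Total with prefix 'dis': 1

1


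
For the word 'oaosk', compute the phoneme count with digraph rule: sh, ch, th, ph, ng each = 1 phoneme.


Parsing 'oaosk' greedily, digraphs first:
  'o' -> vowel phoneme (phonemes so far: 1)
  'a' -> vowel phoneme (phonemes so far: 2)
  'o' -> vowel phoneme (phonemes so far: 3)
  's' -> consonant phoneme (phonemes so far: 4)
  'k' -> consonant phoneme (phonemes so far: 5)
Total phonemes: 5

5


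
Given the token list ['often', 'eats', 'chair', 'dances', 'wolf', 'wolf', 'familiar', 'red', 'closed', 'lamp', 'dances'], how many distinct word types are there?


Listing all tokens and tracking unique types:
  Token 1: 'often' -> NEW (unique so far: 1)
  Token 2: 'eats' -> NEW (unique so far: 2)
  Token 3: 'chair' -> NEW (unique so far: 3)
  Token 4: 'dances' -> NEW (unique so far: 4)
  Token 5: 'wolf' -> NEW (unique so far: 5)
  Token 6: 'wolf' -> duplicate (unique so far: 5)
  Token 7: 'familiar' -> NEW (unique so far: 6)
  Token 8: 'red' -> NEW (unique so far: 7)
  Token 9: 'closed' -> NEW (unique so far: 8)
  Token 10: 'lamp' -> NEW (unique so far: 9)
  Token 11: 'dances' -> duplicate (unique so far: 9)
Unique types: ('chair', 'closed', 'dances', 'eats', 'familiar', 'lamp', 'often', 'red', 'wolf')
Vocabulary size: 9

9


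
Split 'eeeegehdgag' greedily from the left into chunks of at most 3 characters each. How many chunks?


'eeeegehdgag' has 11 characters.
Chunking with max size 3:
  Chunk 1: 'eee' (positions 0-2)
  Chunk 2: 'ege' (positions 3-5)
  Chunk 3: 'hdg' (positions 6-8)
  Chunk 4: 'ag' (positions 9-10)
Total chunks: ceil(11 / 3) = 4

4


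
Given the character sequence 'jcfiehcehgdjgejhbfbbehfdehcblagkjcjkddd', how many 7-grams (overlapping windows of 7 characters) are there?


String 'jcfiehcehgdjgejhbfbbehfdehcblagkjcjkddd' has length L = 39.
Number of overlapping n-grams = L - n + 1
Substituting: 39 - 7 + 1 = 33

33


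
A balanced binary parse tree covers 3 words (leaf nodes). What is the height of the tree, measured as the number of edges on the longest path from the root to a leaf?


In a balanced binary tree with n leaves the deepest leaf is ceil(log2(n)) edges below the root.
log2(3) = 1.5850
ceil(1.5850) = 2
height (edges) = 2

2


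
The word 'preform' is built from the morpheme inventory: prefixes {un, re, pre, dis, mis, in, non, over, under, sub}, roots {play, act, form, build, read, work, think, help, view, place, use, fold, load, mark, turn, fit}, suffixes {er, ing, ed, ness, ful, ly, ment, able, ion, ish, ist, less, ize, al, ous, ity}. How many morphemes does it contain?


Segmenting 'preform' against the inventory:
  'pre' -> prefix (morpheme 1)
  'form' -> root (morpheme 2)
Total morphemes: 2

2


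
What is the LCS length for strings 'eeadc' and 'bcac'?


DP table for LCS of 'eeadc' and 'bcac':
       b  c  a  c
    0  0  0  0  0
  e 0  0  0  0  0
  e 0  0  0  0  0
  a 0  0  0  1  1
  d 0  0  0  1  1
  c 0  0  1  1  2
LCS: 'ac'
LCS length = 2

2


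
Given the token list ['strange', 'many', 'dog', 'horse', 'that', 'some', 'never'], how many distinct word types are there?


Listing all tokens and tracking unique types:
  Token 1: 'strange' -> NEW (unique so far: 1)
  Token 2: 'many' -> NEW (unique so far: 2)
  Token 3: 'dog' -> NEW (unique so far: 3)
  Token 4: 'horse' -> NEW (unique so far: 4)
  Token 5: 'that' -> NEW (unique so far: 5)
  Token 6: 'some' -> NEW (unique so far: 6)
  Token 7: 'never' -> NEW (unique so far: 7)
Unique types: ('dog', 'horse', 'many', 'never', 'some', 'strange', 'that')
Vocabulary size: 7

7


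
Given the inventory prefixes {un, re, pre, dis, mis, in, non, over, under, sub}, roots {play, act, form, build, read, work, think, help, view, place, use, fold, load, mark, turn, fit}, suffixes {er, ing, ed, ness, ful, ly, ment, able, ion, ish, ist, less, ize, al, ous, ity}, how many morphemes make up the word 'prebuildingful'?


Segmenting 'prebuildingful' against the inventory:
  'pre' -> prefix (morpheme 1)
  'build' -> root (morpheme 2)
  'ing' -> suffix (morpheme 3)
  'ful' -> suffix (morpheme 4)
Total morphemes: 4

4


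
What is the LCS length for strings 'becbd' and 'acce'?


DP table for LCS of 'becbd' and 'acce':
       a  c  c  e
    0  0  0  0  0
  b 0  0  0  0  0
  e 0  0  0  0  1
  c 0  0  1  1  1
  b 0  0  1  1  1
  d 0  0  1  1  1
LCS: 'e'
LCS length = 1

1


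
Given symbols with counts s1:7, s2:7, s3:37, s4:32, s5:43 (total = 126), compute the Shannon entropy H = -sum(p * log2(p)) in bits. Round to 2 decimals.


Computing entropy H = -sum(p_i * log2(p_i)):
  s1: p = 7/126 = 0.0556, -p*log2(p) = 0.2317
  s2: p = 7/126 = 0.0556, -p*log2(p) = 0.2317
  s3: p = 37/126 = 0.2937, -p*log2(p) = 0.5191
  s4: p = 32/126 = 0.2540, -p*log2(p) = 0.5022
  s5: p = 43/126 = 0.3413, -p*log2(p) = 0.5293
H = sum of terms = 2.0140
Rounded to 2 decimals: 2.01

2.01


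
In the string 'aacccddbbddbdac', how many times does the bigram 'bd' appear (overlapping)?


Scanning 'aacccddbbddbdac' for bigram 'bd':
  Position 0: 'aa' -> no
  Position 1: 'ac' -> no
  Position 2: 'cc' -> no
  Position 3: 'cc' -> no
  Position 4: 'cd' -> no
  Position 5: 'dd' -> no
  Position 6: 'db' -> no
  Position 7: 'bb' -> no
  Position 8: 'bd' -> MATCH
  Position 9: 'dd' -> no
  Position 10: 'db' -> no
  Position 11: 'bd' -> MATCH
  Position 12: 'da' -> no
  Position 13: 'ac' -> no
Total matches: 2

2


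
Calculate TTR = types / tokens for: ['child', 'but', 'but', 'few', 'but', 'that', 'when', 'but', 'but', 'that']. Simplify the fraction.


Tokens: 10
Unique types: ('but', 'child', 'few', 'that', 'when') = 5
TTR = 5/10
Simplify: divide both by 5 -> 1/2
TTR = 1/2

1/2


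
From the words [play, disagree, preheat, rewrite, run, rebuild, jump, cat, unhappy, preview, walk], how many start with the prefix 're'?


Checking each word for prefix 're':
  'play' -> no (count: 0)
  'disagree' -> no (count: 0)
  'preheat' -> no (count: 0)
  'rewrite' -> YES, starts with 're' (count: 1)
  'run' -> no (count: 1)
  'rebuild' -> YES, starts with 're' (count: 2)
  'jump' -> no (count: 2)
  'cat' -> no (count: 2)
  'unhappy' -> no (count: 2)
  'preview' -> no (count: 2)
  'walk' -> no (count: 2)
Total with prefix 're': 2

2


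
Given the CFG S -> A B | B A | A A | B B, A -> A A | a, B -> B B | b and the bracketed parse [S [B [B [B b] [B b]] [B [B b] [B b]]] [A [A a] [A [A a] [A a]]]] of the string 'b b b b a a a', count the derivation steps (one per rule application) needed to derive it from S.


Every bracketed nonterminal node [X ...] in the tree is produced by exactly one rule application.
Reading the tree off as a leftmost derivation:
  Step 1: S  =>  B A   (applied S -> B A)
  Step 2: B A  =>  B B A   (applied B -> B B)
  Step 3: B B A  =>  B B B A   (applied B -> B B)
  Step 4: B B B A  =>  b B B A   (applied B -> b)
  Step 5: b B B A  =>  b b B A   (applied B -> b)
  Step 6: b b B A  =>  b b B B A   (applied B -> B B)
  Step 7: b b B B A  =>  b b b B A   (applied B -> b)
  Step 8: b b b B A  =>  b b b b A   (applied B -> b)
  Step 9: b b b b A  =>  b b b b A A   (applied A -> A A)
  Step 10: b b b b A A  =>  b b b b a A   (applied A -> a)
  Step 11: b b b b a A  =>  b b b b a A A   (applied A -> A A)
  Step 12: b b b b a A A  =>  b b b b a a A   (applied A -> a)
  Step 13: b b b b a a A  =>  b b b b a a a   (applied A -> a)
Final yield: b b b b a a a
Total rewrite steps: 13

13


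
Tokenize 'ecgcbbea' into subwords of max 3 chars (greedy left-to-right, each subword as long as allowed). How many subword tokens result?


'ecgcbbea' has 8 characters.
Chunking with max size 3:
  Chunk 1: 'ecg' (positions 0-2)
  Chunk 2: 'cbb' (positions 3-5)
  Chunk 3: 'ea' (positions 6-7)
Total chunks: ceil(8 / 3) = 3

3


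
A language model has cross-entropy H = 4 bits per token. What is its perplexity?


Perplexity formula: PP = 2^H
H = 4
PP = 2^4
Steps: 2^1 = 2, 2^2 = 4, 2^3 = 8, 2^4 = 16
PP = 16

16


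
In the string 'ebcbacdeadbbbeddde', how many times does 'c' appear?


Scanning 'ebcbacdeadbbbeddde' for 'c':
  Position 2: 'c' -> MATCH (count: 1)
  Position 5: 'c' -> MATCH (count: 2)
Total occurrences of 'c': 2

2


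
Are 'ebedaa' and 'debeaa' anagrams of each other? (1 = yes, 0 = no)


Sort characters of 'ebedaa': 'aabdee'
Sort characters of 'debeaa': 'aabdee'
Sorted forms match -> they ARE anagrams
Result: 1

1


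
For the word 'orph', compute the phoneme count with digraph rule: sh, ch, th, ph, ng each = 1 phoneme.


Parsing 'orph' greedily, digraphs first:
  'o' -> vowel phoneme (phonemes so far: 1)
  'r' -> consonant phoneme (phonemes so far: 2)
  'ph' -> digraph (1 consonant phoneme) (phonemes so far: 3)
Total phonemes: 3

3


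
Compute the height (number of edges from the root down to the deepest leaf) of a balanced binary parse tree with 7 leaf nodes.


In a balanced binary tree with n leaves the deepest leaf is ceil(log2(n)) edges below the root.
log2(7) = 2.8074
ceil(2.8074) = 3
height (edges) = 3

3


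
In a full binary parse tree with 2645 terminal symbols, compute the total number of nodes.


Leaf nodes (terminals): 2645
Internal nodes = n - 1 = 2645 - 1 = 2644
Total = leaves + internal = 2645 + 2644 = 5289

5289


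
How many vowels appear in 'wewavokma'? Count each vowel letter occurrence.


Scanning each character of 'wewavokma':
  Position 1: 'w' -> consonant (running count: 0)
  Position 2: 'e' -> vowel (running count: 1)
  Position 3: 'w' -> consonant (running count: 1)
  Position 4: 'a' -> vowel (running count: 2)
  Position 5: 'v' -> consonant (running count: 2)
  Position 6: 'o' -> vowel (running count: 3)
  Position 7: 'k' -> consonant (running count: 3)
  Position 8: 'm' -> consonant (running count: 3)
  Position 9: 'a' -> vowel (running count: 4)
Total vowels: 4

4


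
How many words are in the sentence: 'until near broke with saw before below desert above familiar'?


Counting words by splitting on spaces:
  Word 1: 'until'
  Word 2: 'near'
  Word 3: 'broke'
  Word 4: 'with'
  Word 5: 'saw'
  Word 6: 'before'
  Word 7: 'below'
  Word 8: 'desert'
  Word 9: 'above'
  Word 10: 'familiar'
Total words: 10

10


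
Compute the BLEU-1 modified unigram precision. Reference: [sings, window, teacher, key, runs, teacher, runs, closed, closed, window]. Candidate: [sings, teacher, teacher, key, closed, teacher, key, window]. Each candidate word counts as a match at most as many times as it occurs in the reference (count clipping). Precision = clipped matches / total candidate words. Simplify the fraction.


Reference word counts: {'closed': 2, 'key': 1, 'runs': 2, 'sings': 1, 'teacher': 2, 'window': 2}
Checking each candidate word (with clipping):
  'sings' -> in reference (ref count 1, used 1/1) -> match (matches: 1)
  'teacher' -> in reference (ref count 2, used 1/2) -> match (matches: 2)
  'teacher' -> in reference (ref count 2, used 2/2) -> match (matches: 3)
  'key' -> in reference (ref count 1, used 1/1) -> match (matches: 4)
  'closed' -> in reference (ref count 2, used 1/2) -> match (matches: 5)
  'teacher' -> ref count 2 already used up (2/2) -> clipped, no match (matches: 5)
  'key' -> ref count 1 already used up (1/1) -> clipped, no match (matches: 5)
  'window' -> in reference (ref count 2, used 1/2) -> match (matches: 6)
Clipped matches: 6, Candidate length: 8
Precision = 6/8 = 3/4

3/4


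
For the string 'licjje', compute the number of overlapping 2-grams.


String 'licjje' has length L = 6.
Number of overlapping n-grams = L - n + 1
Substituting: 6 - 2 + 1 = 5

5


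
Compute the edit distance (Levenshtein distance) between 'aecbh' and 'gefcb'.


Building DP table for s1='aecbh' (len 5) and s2='gefcb' (len 5):
       g  e  f  c  b
    0  1  2  3  4  5
  a 1  1  2  3  4  5
  e 2  2  1  2  3  4
  c 3  3  2  2  2  3
  b 4  4  3  3  3  2
  h 5  5  4  4  4  3
Edit distance = dp[5][5] = 3

3


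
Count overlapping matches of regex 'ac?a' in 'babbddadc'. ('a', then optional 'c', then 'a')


Pattern: ac?a means 'a', then optional 'c', then 'a'.
Scanning 'babbddadc' position-by-position:
  Pos 0: window 'bab' -> no
  Pos 1: window 'abb' -> no
  Pos 2: window 'bbd' -> no
  Pos 3: window 'bdd' -> no
  Pos 4: window 'dda' -> no
  Pos 5: window 'dad' -> no
  Pos 6: window 'adc' -> no
  Pos 7: window 'dc' -> no
  Pos 8: window 'c' -> no
Total matches: 0

0


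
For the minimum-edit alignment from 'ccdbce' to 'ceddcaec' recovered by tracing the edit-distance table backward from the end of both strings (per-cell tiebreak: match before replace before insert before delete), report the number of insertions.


Edit distance = 4. Backtracking from cell (6, 8) with preference match > replace > insert > delete,
then listing the resulting alignment 'ccdbce' -> 'ceddcaec' left to right:
  Step 1: keep 'c'
  Step 2: replace c->e
  Step 3: keep 'd'
  Step 4: replace b->d
  Step 5: keep 'c'
  Step 6: insert 'a' [insertion #1]
  Step 7: keep 'e'
  Step 8: insert 'c' [insertion #2]
Total insertions: 2

2


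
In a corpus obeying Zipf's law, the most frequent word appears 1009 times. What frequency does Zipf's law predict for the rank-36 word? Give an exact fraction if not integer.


Zipf's law: freq(rank) = f1 / rank
f1 = 1009, rank = 36
freq = 1009 / 36
GCD(1009, 36) = 1
Simplified: 1009/36

1009/36


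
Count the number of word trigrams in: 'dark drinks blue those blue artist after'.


Word trigrams from [7] words:
  Trigram 1: (dark drinks blue)
  Trigram 2: (drinks blue those)
  Trigram 3: (blue those blue)
  Trigram 4: (those blue artist)
  Trigram 5: (blue artist after)
Total word trigrams: 7 - 2 = 5

5


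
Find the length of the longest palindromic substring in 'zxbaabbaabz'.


Scanning 'zxbaabbaabz' for palindromic substrings.
Substring at positions 2-9: 'baabbaab'.
Check: reverse('baabbaab') = 'baabbaab' -> palindrome confirmed.
Neighbouring characters ('x' / 'z') break symmetry, so it cannot extend further.
No longer palindromic substring exists; longest length = 8

8


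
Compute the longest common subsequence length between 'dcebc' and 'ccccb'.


DP table for LCS of 'dcebc' and 'ccccb':
       c  c  c  c  b
    0  0  0  0  0  0
  d 0  0  0  0  0  0
  c 0  1  1  1  1  1
  e 0  1  1  1  1  1
  b 0  1  1  1  1  2
  c 0  1  2  2  2  2
LCS: 'cb'
LCS length = 2

2


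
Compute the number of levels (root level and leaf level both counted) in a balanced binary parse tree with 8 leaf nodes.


In a balanced binary tree with n leaves the deepest leaf is ceil(log2(n)) edges below the root,
so counting node levels inclusive of root and leaves gives ceil(log2(n)) + 1 levels.
log2(8) = 3.0000
ceil(3.0000) = 3
levels = 3 + 1 = 4

4


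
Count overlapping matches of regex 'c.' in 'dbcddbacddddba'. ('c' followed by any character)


Pattern: c. means 'c' followed by any character.
Scanning 'dbcddbacddddba' position-by-position:
  Pos 0: window 'db' -> no
  Pos 1: window 'bc' -> no
  Pos 2: window 'cd' -> MATCH
  Pos 3: window 'dd' -> no
  Pos 4: window 'db' -> no
  Pos 5: window 'ba' -> no
  Pos 6: window 'ac' -> no
  Pos 7: window 'cd' -> MATCH
  Pos 8: window 'dd' -> no
  Pos 9: window 'dd' -> no
  Pos 10: window 'dd' -> no
  Pos 11: window 'db' -> no
  Pos 12: window 'ba' -> no
  Pos 13: window 'a' -> no
Total matches: 2

2


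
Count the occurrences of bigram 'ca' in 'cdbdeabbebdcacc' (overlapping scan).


Scanning 'cdbdeabbebdcacc' for bigram 'ca':
  Position 0: 'cd' -> no
  Position 1: 'db' -> no
  Position 2: 'bd' -> no
  Position 3: 'de' -> no
  Position 4: 'ea' -> no
  Position 5: 'ab' -> no
  Position 6: 'bb' -> no
  Position 7: 'be' -> no
  Position 8: 'eb' -> no
  Position 9: 'bd' -> no
  Position 10: 'dc' -> no
  Position 11: 'ca' -> MATCH
  Position 12: 'ac' -> no
  Position 13: 'cc' -> no
Total matches: 1

1


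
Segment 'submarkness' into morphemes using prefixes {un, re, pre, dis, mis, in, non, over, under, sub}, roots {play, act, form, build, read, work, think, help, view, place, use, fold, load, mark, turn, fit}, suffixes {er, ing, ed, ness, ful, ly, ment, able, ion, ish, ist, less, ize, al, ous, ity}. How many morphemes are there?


Segmenting 'submarkness' against the inventory:
  'sub' -> prefix (morpheme 1)
  'mark' -> root (morpheme 2)
  'ness' -> suffix (morpheme 3)
Total morphemes: 3

3


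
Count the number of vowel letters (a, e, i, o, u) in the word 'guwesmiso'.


Scanning each character of 'guwesmiso':
  Position 1: 'g' -> consonant (running count: 0)
  Position 2: 'u' -> vowel (running count: 1)
  Position 3: 'w' -> consonant (running count: 1)
  Position 4: 'e' -> vowel (running count: 2)
  Position 5: 's' -> consonant (running count: 2)
  Position 6: 'm' -> consonant (running count: 2)
  Position 7: 'i' -> vowel (running count: 3)
  Position 8: 's' -> consonant (running count: 3)
  Position 9: 'o' -> vowel (running count: 4)
Total vowels: 4

4


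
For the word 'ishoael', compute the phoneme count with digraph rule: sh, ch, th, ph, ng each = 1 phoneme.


Parsing 'ishoael' greedily, digraphs first:
  'i' -> vowel phoneme (phonemes so far: 1)
  'sh' -> digraph (1 consonant phoneme) (phonemes so far: 2)
  'o' -> vowel phoneme (phonemes so far: 3)
  'a' -> vowel phoneme (phonemes so far: 4)
  'e' -> vowel phoneme (phonemes so far: 5)
  'l' -> consonant phoneme (phonemes so far: 6)
Total phonemes: 6

6


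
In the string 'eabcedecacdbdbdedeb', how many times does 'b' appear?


Scanning 'eabcedecacdbdbdedeb' for 'b':
  Position 2: 'b' -> MATCH (count: 1)
  Position 11: 'b' -> MATCH (count: 2)
  Position 13: 'b' -> MATCH (count: 3)
  Position 18: 'b' -> MATCH (count: 4)
Total occurrences of 'b': 4

4


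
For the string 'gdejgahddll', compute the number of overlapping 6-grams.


String 'gdejgahddll' has length L = 11.
Number of overlapping n-grams = L - n + 1
Substituting: 11 - 6 + 1 = 6

6


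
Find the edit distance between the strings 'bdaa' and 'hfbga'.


Building DP table for s1='bdaa' (len 4) and s2='hfbga' (len 5):
       h  f  b  g  a
    0  1  2  3  4  5
  b 1  1  2  2  3  4
  d 2  2  2  3  3  4
  a 3  3  3  3  4  3
  a 4  4  4  4  4  4
Edit distance = dp[4][5] = 4

4


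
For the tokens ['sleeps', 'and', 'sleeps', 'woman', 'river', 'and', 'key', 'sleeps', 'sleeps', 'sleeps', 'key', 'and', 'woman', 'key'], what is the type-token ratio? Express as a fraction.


Tokens: 14
Unique types: ('and', 'key', 'river', 'sleeps', 'woman') = 5
TTR = 5/14
Already in lowest terms.

5/14


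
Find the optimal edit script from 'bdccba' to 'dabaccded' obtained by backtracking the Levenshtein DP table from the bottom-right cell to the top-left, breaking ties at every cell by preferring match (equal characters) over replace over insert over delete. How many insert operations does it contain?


Edit distance = 6. Backtracking from cell (6, 9) with preference match > replace > insert > delete,
then listing the resulting alignment 'bdccba' -> 'dabaccded' left to right:
  Step 1: insert 'd' [insertion #1]
  Step 2: insert 'a' [insertion #2]
  Step 3: keep 'b'
  Step 4: replace d->a
  Step 5: keep 'c'
  Step 6: keep 'c'
  Step 7: insert 'd' [insertion #3]
  Step 8: replace b->e
  Step 9: replace a->d
Total insertions: 3

3


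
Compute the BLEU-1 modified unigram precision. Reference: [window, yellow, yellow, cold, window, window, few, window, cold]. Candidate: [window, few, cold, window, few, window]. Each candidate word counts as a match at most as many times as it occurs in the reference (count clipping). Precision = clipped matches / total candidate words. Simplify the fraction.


Reference word counts: {'cold': 2, 'few': 1, 'window': 4, 'yellow': 2}
Checking each candidate word (with clipping):
  'window' -> in reference (ref count 4, used 1/4) -> match (matches: 1)
  'few' -> in reference (ref count 1, used 1/1) -> match (matches: 2)
  'cold' -> in reference (ref count 2, used 1/2) -> match (matches: 3)
  'window' -> in reference (ref count 4, used 2/4) -> match (matches: 4)
  'few' -> ref count 1 already used up (1/1) -> clipped, no match (matches: 4)
  'window' -> in reference (ref count 4, used 3/4) -> match (matches: 5)
Clipped matches: 5, Candidate length: 6
Precision = 5/6

5/6


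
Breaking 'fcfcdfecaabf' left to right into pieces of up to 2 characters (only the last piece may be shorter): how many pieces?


'fcfcdfecaabf' has 12 characters.
Chunking with max size 2:
  Chunk 1: 'fc' (positions 0-1)
  Chunk 2: 'fc' (positions 2-3)
  Chunk 3: 'df' (positions 4-5)
  Chunk 4: 'ec' (positions 6-7)
  Chunk 5: 'aa' (positions 8-9)
  Chunk 6: 'bf' (positions 10-11)
Total chunks: ceil(12 / 2) = 6

6


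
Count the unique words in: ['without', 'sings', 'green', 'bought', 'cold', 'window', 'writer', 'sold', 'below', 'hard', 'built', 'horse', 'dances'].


Listing all tokens and tracking unique types:
  Token 1: 'without' -> NEW (unique so far: 1)
  Token 2: 'sings' -> NEW (unique so far: 2)
  Token 3: 'green' -> NEW (unique so far: 3)
  Token 4: 'bought' -> NEW (unique so far: 4)
  Token 5: 'cold' -> NEW (unique so far: 5)
  Token 6: 'window' -> NEW (unique so far: 6)
  Token 7: 'writer' -> NEW (unique so far: 7)
  Token 8: 'sold' -> NEW (unique so far: 8)
  Token 9: 'below' -> NEW (unique so far: 9)
  Token 10: 'hard' -> NEW (unique so far: 10)
  Token 11: 'built' -> NEW (unique so far: 11)
  Token 12: 'horse' -> NEW (unique so far: 12)
  Token 13: 'dances' -> NEW (unique so far: 13)
Unique types: ('below', 'bought', 'built', 'cold', 'dances', 'green', 'hard', 'horse', 'sings', 'sold', 'window', 'without', 'writer')
Vocabulary size: 13

13


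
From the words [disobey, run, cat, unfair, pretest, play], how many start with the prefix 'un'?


Checking each word for prefix 'un':
  'disobey' -> no (count: 0)
  'run' -> no (count: 0)
  'cat' -> no (count: 0)
  'unfair' -> YES, starts with 'un' (count: 1)
  'pretest' -> no (count: 1)
  'play' -> no (count: 1)
Total with prefix 'un': 1

1


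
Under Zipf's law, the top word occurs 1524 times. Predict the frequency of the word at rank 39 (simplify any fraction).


Zipf's law: freq(rank) = f1 / rank
f1 = 1524, rank = 39
freq = 1524 / 39
GCD(1524, 39) = 3
Simplified: 508/13

508/13


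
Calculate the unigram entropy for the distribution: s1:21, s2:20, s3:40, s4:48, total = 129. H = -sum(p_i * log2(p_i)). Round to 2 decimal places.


Computing entropy H = -sum(p_i * log2(p_i)):
  s1: p = 21/129 = 0.1628, -p*log2(p) = 0.4263
  s2: p = 20/129 = 0.1550, -p*log2(p) = 0.4169
  s3: p = 40/129 = 0.3101, -p*log2(p) = 0.5238
  s4: p = 48/129 = 0.3721, -p*log2(p) = 0.5307
H = sum of terms = 1.8977
Rounded to 2 decimals: 1.90

1.90


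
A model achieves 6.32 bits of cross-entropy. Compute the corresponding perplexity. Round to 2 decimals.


Perplexity formula: PP = 2^H
H = 6.32
PP = 2^6.32
Decompose: 2^6.32 = 2^6 * 2^0.32
2^6 = 64, 2^0.32 ~ 1.2483305
PP ~ 64 * 1.2483305 = 79.8931520
Rounded to 2 decimals: 79.89

79.89


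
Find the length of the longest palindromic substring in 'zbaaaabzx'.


Scanning 'zbaaaabzx' for palindromic substrings.
Substring at positions 0-7: 'zbaaaabz'.
Check: reverse('zbaaaabz') = 'zbaaaabz' -> palindrome confirmed.
Neighbouring characters ('-' / 'x') break symmetry, so it cannot extend further.
No longer palindromic substring exists; longest length = 8

8


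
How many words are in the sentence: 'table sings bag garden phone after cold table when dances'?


Counting words by splitting on spaces:
  Word 1: 'table'
  Word 2: 'sings'
  Word 3: 'bag'
  Word 4: 'garden'
  Word 5: 'phone'
  Word 6: 'after'
  Word 7: 'cold'
  Word 8: 'table'
  Word 9: 'when'
  Word 10: 'dances'
Total words: 10

10


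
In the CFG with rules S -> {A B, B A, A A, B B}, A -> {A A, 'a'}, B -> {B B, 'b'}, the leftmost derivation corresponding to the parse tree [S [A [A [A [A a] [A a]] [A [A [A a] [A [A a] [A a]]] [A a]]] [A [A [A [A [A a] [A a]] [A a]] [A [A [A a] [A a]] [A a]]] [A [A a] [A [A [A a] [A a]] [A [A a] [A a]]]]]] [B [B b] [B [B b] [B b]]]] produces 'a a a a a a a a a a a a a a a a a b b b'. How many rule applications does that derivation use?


Every bracketed nonterminal node [X ...] in the tree is produced by exactly one rule application.
Reading the tree off as a leftmost derivation:
  Step 1: S  =>  A B   (applied S -> A B)
  Step 2: A B  =>  A A B   (applied A -> A A)
  Step 3: A A B  =>  A A A B   (applied A -> A A)
  Step 4: A A A B  =>  A A A A B   (applied A -> A A)
  Step 5: A A A A B  =>  a A A A B   (applied A -> a)
  Step 6: a A A A B  =>  a a A A B   (applied A -> a)
  Step 7: a a A A B  =>  a a A A A B   (applied A -> A A)
  Step 8: a a A A A B  =>  a a A A A A B   (applied A -> A A)
  Step 9: a a A A A A B  =>  a a a A A A B   (applied A -> a)
  Step 10: a a a A A A B  =>  a a a A A A A B   (applied A -> A A)
  Step 11: a a a A A A A B  =>  a a a a A A A B   (applied A -> a)
  Step 12: a a a a A A A B  =>  a a a a a A A B   (applied A -> a)
  Step 13: a a a a a A A B  =>  a a a a a a A B   (applied A -> a)
  Step 14: a a a a a a A B  =>  a a a a a a A A B   (applied A -> A A)
  Step 15: a a a a a a A A B  =>  a a a a a a A A A B   (applied A -> A A)
  Step 16: a a a a a a A A A B  =>  a a a a a a A A A A B   (applied A -> A A)
  Step 17: a a a a a a A A A A B  =>  a a a a a a A A A A A B   (applied A -> A A)
  Step 18: a a a a a a A A A A A B  =>  a a a a a a a A A A A B   (applied A -> a)
  Step 19: a a a a a a a A A A A B  =>  a a a a a a a a A A A B   (applied A -> a)
  Step 20: a a a a a a a a A A A B  =>  a a a a a a a a a A A B   (applied A -> a)
  Step 21: a a a a a a a a a A A B  =>  a a a a a a a a a A A A B   (applied A -> A A)
  Step 22: a a a a a a a a a A A A B  =>  a a a a a a a a a A A A A B   (applied A -> A A)
  Step 23: a a a a a a a a a A A A A B  =>  a a a a a a a a a a A A A B   (applied A -> a)
  Step 24: a a a a a a a a a a A A A B  =>  a a a a a a a a a a a A A B   (applied A -> a)
  Step 25: a a a a a a a a a a a A A B  =>  a a a a a a a a a a a a A B   (applied A -> a)
  Step 26: a a a a a a a a a a a a A B  =>  a a a a a a a a a a a a A A B   (applied A -> A A)
  Step 27: a a a a a a a a a a a a A A B  =>  a a a a a a a a a a a a a A B   (applied A -> a)
  Step 28: a a a a a a a a a a a a a A B  =>  a a a a a a a a a a a a a A A B   (applied A -> A A)
  Step 29: a a a a a a a a a a a a a A A B  =>  a a a a a a a a a a a a a A A A B   (applied A -> A A)
  Step 30: a a a a a a a a a a a a a A A A B  =>  a a a a a a a a a a a a a a A A B   (applied A -> a)
  Step 31: a a a a a a a a a a a a a a A A B  =>  a a a a a a a a a a a a a a a A B   (applied A -> a)
  Step 32: a a a a a a a a a a a a a a a A B  =>  a a a a a a a a a a a a a a a A A B   (applied A -> A A)
  Step 33: a a a a a a a a a a a a a a a A A B  =>  a a a a a a a a a a a a a a a a A B   (applied A -> a)
  Step 34: a a a a a a a a a a a a a a a a A B  =>  a a a a a a a a a a a a a a a a a B   (applied A -> a)
  Step 35: a a a a a a a a a a a a a a a a a B  =>  a a a a a a a a a a a a a a a a a B B   (applied B -> B B)
  Step 36: a a a a a a a a a a a a a a a a a B B  =>  a a a a a a a a a a a a a a a a a b B   (applied B -> b)
  Step 37: a a a a a a a a a a a a a a a a a b B  =>  a a a a a a a a a a a a a a a a a b B B   (applied B -> B B)
  Step 38: a a a a a a a a a a a a a a a a a b B B  =>  a a a a a a a a a a a a a a a a a b b B   (applied B -> b)
  Step 39: a a a a a a a a a a a a a a a a a b b B  =>  a a a a a a a a a a a a a a a a a b b b   (applied B -> b)
Final yield: a a a a a a a a a a a a a a a a a b b b
Total rewrite steps: 39

39


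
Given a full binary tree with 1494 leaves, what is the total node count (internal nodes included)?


Leaf nodes (terminals): 1494
Internal nodes = n - 1 = 1494 - 1 = 1493
Total = leaves + internal = 1494 + 1493 = 2987

2987


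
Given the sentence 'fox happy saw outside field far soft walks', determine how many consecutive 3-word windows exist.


Word trigrams from [8] words:
  Trigram 1: (fox happy saw)
  Trigram 2: (happy saw outside)
  Trigram 3: (saw outside field)
  Trigram 4: (outside field far)
  Trigram 5: (field far soft)
  Trigram 6: (far soft walks)
Total word trigrams: 8 - 2 = 6

6


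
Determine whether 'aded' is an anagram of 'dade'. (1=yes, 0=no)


Sort characters of 'aded': 'adde'
Sort characters of 'dade': 'adde'
Sorted forms match -> they ARE anagrams
Result: 1

1


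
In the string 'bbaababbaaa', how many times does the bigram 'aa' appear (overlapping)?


Scanning 'bbaababbaaa' for bigram 'aa':
  Position 0: 'bb' -> no
  Position 1: 'ba' -> no
  Position 2: 'aa' -> MATCH
  Position 3: 'ab' -> no
  Position 4: 'ba' -> no
  Position 5: 'ab' -> no
  Position 6: 'bb' -> no
  Position 7: 'ba' -> no
  Position 8: 'aa' -> MATCH
  Position 9: 'aa' -> MATCH
Total matches: 3

3


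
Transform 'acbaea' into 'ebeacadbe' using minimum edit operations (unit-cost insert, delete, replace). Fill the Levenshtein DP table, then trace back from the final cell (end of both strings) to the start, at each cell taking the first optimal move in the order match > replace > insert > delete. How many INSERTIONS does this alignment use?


Edit distance = 7. Backtracking from cell (6, 9) with preference match > replace > insert > delete,
then listing the resulting alignment 'acbaea' -> 'ebeacadbe' left to right:
  Step 1: insert 'e' [insertion #1]
  Step 2: insert 'b' [insertion #2]
  Step 3: insert 'e' [insertion #3]
  Step 4: keep 'a'
  Step 5: keep 'c'
  Step 6: replace b->a
  Step 7: replace a->d
  Step 8: replace e->b
  Step 9: replace a->e
Total insertions: 3

3


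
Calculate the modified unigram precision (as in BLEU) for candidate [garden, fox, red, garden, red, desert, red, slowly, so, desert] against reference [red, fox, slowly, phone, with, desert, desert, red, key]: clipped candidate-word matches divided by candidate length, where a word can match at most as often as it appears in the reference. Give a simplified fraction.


Reference word counts: {'desert': 2, 'fox': 1, 'key': 1, 'phone': 1, 'red': 2, 'slowly': 1, 'with': 1}
Checking each candidate word (with clipping):
  'garden' -> not in reference -> no match (matches: 0)
  'fox' -> in reference (ref count 1, used 1/1) -> match (matches: 1)
  'red' -> in reference (ref count 2, used 1/2) -> match (matches: 2)
  'garden' -> not in reference -> no match (matches: 2)
  'red' -> in reference (ref count 2, used 2/2) -> match (matches: 3)
  'desert' -> in reference (ref count 2, used 1/2) -> match (matches: 4)
  'red' -> ref count 2 already used up (2/2) -> clipped, no match (matches: 4)
  'slowly' -> in reference (ref count 1, used 1/1) -> match (matches: 5)
  'so' -> not in reference -> no match (matches: 5)
  'desert' -> in reference (ref count 2, used 2/2) -> match (matches: 6)
Clipped matches: 6, Candidate length: 10
Precision = 6/10 = 3/5

3/5


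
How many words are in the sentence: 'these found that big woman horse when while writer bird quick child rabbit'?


Counting words by splitting on spaces:
  Word 1: 'these'
  Word 2: 'found'
  Word 3: 'that'
  Word 4: 'big'
  Word 5: 'woman'
  Word 6: 'horse'
  Word 7: 'when'
  Word 8: 'while'
  Word 9: 'writer'
  Word 10: 'bird'
  Word 11: 'quick'
  Word 12: 'child'
  Word 13: 'rabbit'
Total words: 13

13


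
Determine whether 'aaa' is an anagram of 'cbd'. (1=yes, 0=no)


Sort characters of 'aaa': 'aaa'
Sort characters of 'cbd': 'bcd'
Sorted forms differ -> they are NOT anagrams
Result: 0

0
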